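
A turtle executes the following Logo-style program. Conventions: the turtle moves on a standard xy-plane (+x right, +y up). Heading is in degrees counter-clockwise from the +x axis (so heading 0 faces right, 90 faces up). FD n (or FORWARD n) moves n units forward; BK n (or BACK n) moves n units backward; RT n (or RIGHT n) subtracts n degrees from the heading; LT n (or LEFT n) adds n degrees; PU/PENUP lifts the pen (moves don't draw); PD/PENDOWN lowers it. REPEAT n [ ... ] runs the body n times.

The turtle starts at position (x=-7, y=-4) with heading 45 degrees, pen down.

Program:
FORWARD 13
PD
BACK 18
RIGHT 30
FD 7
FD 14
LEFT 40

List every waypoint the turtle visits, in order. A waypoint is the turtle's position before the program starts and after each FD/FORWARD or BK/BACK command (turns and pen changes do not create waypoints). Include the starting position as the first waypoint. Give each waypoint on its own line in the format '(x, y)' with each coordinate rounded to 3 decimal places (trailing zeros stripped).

Answer: (-7, -4)
(2.192, 5.192)
(-10.536, -7.536)
(-3.774, -5.724)
(9.749, -2.1)

Derivation:
Executing turtle program step by step:
Start: pos=(-7,-4), heading=45, pen down
FD 13: (-7,-4) -> (2.192,5.192) [heading=45, draw]
PD: pen down
BK 18: (2.192,5.192) -> (-10.536,-7.536) [heading=45, draw]
RT 30: heading 45 -> 15
FD 7: (-10.536,-7.536) -> (-3.774,-5.724) [heading=15, draw]
FD 14: (-3.774,-5.724) -> (9.749,-2.1) [heading=15, draw]
LT 40: heading 15 -> 55
Final: pos=(9.749,-2.1), heading=55, 4 segment(s) drawn
Waypoints (5 total):
(-7, -4)
(2.192, 5.192)
(-10.536, -7.536)
(-3.774, -5.724)
(9.749, -2.1)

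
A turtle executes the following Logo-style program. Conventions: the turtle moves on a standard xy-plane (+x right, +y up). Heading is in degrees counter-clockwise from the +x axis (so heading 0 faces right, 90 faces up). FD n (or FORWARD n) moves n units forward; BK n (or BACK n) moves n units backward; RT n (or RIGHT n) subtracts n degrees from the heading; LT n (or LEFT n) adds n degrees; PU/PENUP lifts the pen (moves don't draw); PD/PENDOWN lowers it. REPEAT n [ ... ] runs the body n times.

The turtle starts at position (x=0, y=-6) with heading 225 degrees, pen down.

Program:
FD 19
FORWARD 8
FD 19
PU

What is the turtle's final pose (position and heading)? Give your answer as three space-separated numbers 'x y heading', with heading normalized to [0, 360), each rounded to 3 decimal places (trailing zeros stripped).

Executing turtle program step by step:
Start: pos=(0,-6), heading=225, pen down
FD 19: (0,-6) -> (-13.435,-19.435) [heading=225, draw]
FD 8: (-13.435,-19.435) -> (-19.092,-25.092) [heading=225, draw]
FD 19: (-19.092,-25.092) -> (-32.527,-38.527) [heading=225, draw]
PU: pen up
Final: pos=(-32.527,-38.527), heading=225, 3 segment(s) drawn

Answer: -32.527 -38.527 225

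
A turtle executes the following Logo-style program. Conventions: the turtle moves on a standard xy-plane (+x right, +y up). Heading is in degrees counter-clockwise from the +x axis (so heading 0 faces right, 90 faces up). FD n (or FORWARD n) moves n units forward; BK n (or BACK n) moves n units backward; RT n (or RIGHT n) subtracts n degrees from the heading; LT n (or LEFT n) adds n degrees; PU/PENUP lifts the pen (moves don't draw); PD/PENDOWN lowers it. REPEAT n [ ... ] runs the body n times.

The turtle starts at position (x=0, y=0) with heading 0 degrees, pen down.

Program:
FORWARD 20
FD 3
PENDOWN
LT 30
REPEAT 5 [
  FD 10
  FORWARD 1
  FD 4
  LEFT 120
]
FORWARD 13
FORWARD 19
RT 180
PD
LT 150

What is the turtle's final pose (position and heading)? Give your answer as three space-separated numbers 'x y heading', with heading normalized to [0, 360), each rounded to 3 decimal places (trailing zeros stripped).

Executing turtle program step by step:
Start: pos=(0,0), heading=0, pen down
FD 20: (0,0) -> (20,0) [heading=0, draw]
FD 3: (20,0) -> (23,0) [heading=0, draw]
PD: pen down
LT 30: heading 0 -> 30
REPEAT 5 [
  -- iteration 1/5 --
  FD 10: (23,0) -> (31.66,5) [heading=30, draw]
  FD 1: (31.66,5) -> (32.526,5.5) [heading=30, draw]
  FD 4: (32.526,5.5) -> (35.99,7.5) [heading=30, draw]
  LT 120: heading 30 -> 150
  -- iteration 2/5 --
  FD 10: (35.99,7.5) -> (27.33,12.5) [heading=150, draw]
  FD 1: (27.33,12.5) -> (26.464,13) [heading=150, draw]
  FD 4: (26.464,13) -> (23,15) [heading=150, draw]
  LT 120: heading 150 -> 270
  -- iteration 3/5 --
  FD 10: (23,15) -> (23,5) [heading=270, draw]
  FD 1: (23,5) -> (23,4) [heading=270, draw]
  FD 4: (23,4) -> (23,0) [heading=270, draw]
  LT 120: heading 270 -> 30
  -- iteration 4/5 --
  FD 10: (23,0) -> (31.66,5) [heading=30, draw]
  FD 1: (31.66,5) -> (32.526,5.5) [heading=30, draw]
  FD 4: (32.526,5.5) -> (35.99,7.5) [heading=30, draw]
  LT 120: heading 30 -> 150
  -- iteration 5/5 --
  FD 10: (35.99,7.5) -> (27.33,12.5) [heading=150, draw]
  FD 1: (27.33,12.5) -> (26.464,13) [heading=150, draw]
  FD 4: (26.464,13) -> (23,15) [heading=150, draw]
  LT 120: heading 150 -> 270
]
FD 13: (23,15) -> (23,2) [heading=270, draw]
FD 19: (23,2) -> (23,-17) [heading=270, draw]
RT 180: heading 270 -> 90
PD: pen down
LT 150: heading 90 -> 240
Final: pos=(23,-17), heading=240, 19 segment(s) drawn

Answer: 23 -17 240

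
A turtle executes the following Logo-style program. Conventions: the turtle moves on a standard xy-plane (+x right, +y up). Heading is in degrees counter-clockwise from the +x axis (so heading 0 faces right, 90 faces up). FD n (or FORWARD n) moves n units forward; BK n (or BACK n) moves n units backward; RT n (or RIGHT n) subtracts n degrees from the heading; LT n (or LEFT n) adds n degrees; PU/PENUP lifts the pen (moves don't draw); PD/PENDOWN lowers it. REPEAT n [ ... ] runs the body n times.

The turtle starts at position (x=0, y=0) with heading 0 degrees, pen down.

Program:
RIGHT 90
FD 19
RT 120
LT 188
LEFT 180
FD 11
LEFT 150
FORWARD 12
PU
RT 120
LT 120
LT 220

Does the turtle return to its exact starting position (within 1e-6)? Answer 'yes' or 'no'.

Executing turtle program step by step:
Start: pos=(0,0), heading=0, pen down
RT 90: heading 0 -> 270
FD 19: (0,0) -> (0,-19) [heading=270, draw]
RT 120: heading 270 -> 150
LT 188: heading 150 -> 338
LT 180: heading 338 -> 158
FD 11: (0,-19) -> (-10.199,-14.879) [heading=158, draw]
LT 150: heading 158 -> 308
FD 12: (-10.199,-14.879) -> (-2.811,-24.335) [heading=308, draw]
PU: pen up
RT 120: heading 308 -> 188
LT 120: heading 188 -> 308
LT 220: heading 308 -> 168
Final: pos=(-2.811,-24.335), heading=168, 3 segment(s) drawn

Start position: (0, 0)
Final position: (-2.811, -24.335)
Distance = 24.497; >= 1e-6 -> NOT closed

Answer: no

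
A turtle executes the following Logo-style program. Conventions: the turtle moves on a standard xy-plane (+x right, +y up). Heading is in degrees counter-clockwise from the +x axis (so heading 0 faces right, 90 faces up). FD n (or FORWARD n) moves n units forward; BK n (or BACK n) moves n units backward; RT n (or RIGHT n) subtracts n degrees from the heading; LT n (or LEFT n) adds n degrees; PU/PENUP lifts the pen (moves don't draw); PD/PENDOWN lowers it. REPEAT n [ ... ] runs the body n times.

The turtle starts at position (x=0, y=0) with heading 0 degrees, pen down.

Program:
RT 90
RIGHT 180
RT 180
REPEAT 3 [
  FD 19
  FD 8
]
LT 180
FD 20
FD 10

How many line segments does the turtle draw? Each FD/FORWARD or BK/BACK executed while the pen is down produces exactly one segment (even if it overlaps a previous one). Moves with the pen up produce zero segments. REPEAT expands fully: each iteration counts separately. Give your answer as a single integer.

Executing turtle program step by step:
Start: pos=(0,0), heading=0, pen down
RT 90: heading 0 -> 270
RT 180: heading 270 -> 90
RT 180: heading 90 -> 270
REPEAT 3 [
  -- iteration 1/3 --
  FD 19: (0,0) -> (0,-19) [heading=270, draw]
  FD 8: (0,-19) -> (0,-27) [heading=270, draw]
  -- iteration 2/3 --
  FD 19: (0,-27) -> (0,-46) [heading=270, draw]
  FD 8: (0,-46) -> (0,-54) [heading=270, draw]
  -- iteration 3/3 --
  FD 19: (0,-54) -> (0,-73) [heading=270, draw]
  FD 8: (0,-73) -> (0,-81) [heading=270, draw]
]
LT 180: heading 270 -> 90
FD 20: (0,-81) -> (0,-61) [heading=90, draw]
FD 10: (0,-61) -> (0,-51) [heading=90, draw]
Final: pos=(0,-51), heading=90, 8 segment(s) drawn
Segments drawn: 8

Answer: 8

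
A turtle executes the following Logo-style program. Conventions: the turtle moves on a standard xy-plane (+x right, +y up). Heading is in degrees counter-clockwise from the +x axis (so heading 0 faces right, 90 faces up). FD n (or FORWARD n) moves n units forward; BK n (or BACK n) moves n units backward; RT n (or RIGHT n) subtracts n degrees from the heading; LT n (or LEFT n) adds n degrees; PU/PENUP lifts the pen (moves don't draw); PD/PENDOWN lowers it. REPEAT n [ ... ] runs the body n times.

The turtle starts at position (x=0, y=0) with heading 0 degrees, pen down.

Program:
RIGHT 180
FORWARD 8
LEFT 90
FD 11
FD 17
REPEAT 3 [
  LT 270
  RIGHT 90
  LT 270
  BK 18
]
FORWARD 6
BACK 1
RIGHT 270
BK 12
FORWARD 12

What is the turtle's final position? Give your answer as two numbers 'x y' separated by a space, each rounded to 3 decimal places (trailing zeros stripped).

Answer: -13 -46

Derivation:
Executing turtle program step by step:
Start: pos=(0,0), heading=0, pen down
RT 180: heading 0 -> 180
FD 8: (0,0) -> (-8,0) [heading=180, draw]
LT 90: heading 180 -> 270
FD 11: (-8,0) -> (-8,-11) [heading=270, draw]
FD 17: (-8,-11) -> (-8,-28) [heading=270, draw]
REPEAT 3 [
  -- iteration 1/3 --
  LT 270: heading 270 -> 180
  RT 90: heading 180 -> 90
  LT 270: heading 90 -> 0
  BK 18: (-8,-28) -> (-26,-28) [heading=0, draw]
  -- iteration 2/3 --
  LT 270: heading 0 -> 270
  RT 90: heading 270 -> 180
  LT 270: heading 180 -> 90
  BK 18: (-26,-28) -> (-26,-46) [heading=90, draw]
  -- iteration 3/3 --
  LT 270: heading 90 -> 0
  RT 90: heading 0 -> 270
  LT 270: heading 270 -> 180
  BK 18: (-26,-46) -> (-8,-46) [heading=180, draw]
]
FD 6: (-8,-46) -> (-14,-46) [heading=180, draw]
BK 1: (-14,-46) -> (-13,-46) [heading=180, draw]
RT 270: heading 180 -> 270
BK 12: (-13,-46) -> (-13,-34) [heading=270, draw]
FD 12: (-13,-34) -> (-13,-46) [heading=270, draw]
Final: pos=(-13,-46), heading=270, 10 segment(s) drawn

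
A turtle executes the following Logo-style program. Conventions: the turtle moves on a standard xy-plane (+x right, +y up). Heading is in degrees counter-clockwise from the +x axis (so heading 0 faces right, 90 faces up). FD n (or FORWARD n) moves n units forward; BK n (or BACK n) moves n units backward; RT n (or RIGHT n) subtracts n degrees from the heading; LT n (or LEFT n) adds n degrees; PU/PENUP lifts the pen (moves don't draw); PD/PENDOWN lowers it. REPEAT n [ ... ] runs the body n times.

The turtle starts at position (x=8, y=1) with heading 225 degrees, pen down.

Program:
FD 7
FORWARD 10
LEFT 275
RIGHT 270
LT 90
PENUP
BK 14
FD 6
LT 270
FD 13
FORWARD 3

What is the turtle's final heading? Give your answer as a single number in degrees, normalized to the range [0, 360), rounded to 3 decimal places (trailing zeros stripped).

Executing turtle program step by step:
Start: pos=(8,1), heading=225, pen down
FD 7: (8,1) -> (3.05,-3.95) [heading=225, draw]
FD 10: (3.05,-3.95) -> (-4.021,-11.021) [heading=225, draw]
LT 275: heading 225 -> 140
RT 270: heading 140 -> 230
LT 90: heading 230 -> 320
PU: pen up
BK 14: (-4.021,-11.021) -> (-14.745,-2.022) [heading=320, move]
FD 6: (-14.745,-2.022) -> (-10.149,-5.879) [heading=320, move]
LT 270: heading 320 -> 230
FD 13: (-10.149,-5.879) -> (-18.505,-15.837) [heading=230, move]
FD 3: (-18.505,-15.837) -> (-20.434,-18.135) [heading=230, move]
Final: pos=(-20.434,-18.135), heading=230, 2 segment(s) drawn

Answer: 230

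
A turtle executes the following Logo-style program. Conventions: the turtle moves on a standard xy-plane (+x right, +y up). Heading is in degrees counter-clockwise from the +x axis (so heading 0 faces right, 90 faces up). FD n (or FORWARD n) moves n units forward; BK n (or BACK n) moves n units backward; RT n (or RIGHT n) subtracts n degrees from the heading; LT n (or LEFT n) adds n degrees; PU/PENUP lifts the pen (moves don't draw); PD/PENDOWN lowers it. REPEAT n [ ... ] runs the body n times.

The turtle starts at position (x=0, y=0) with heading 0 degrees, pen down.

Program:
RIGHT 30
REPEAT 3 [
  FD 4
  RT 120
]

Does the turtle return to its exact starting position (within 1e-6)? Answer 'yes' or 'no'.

Executing turtle program step by step:
Start: pos=(0,0), heading=0, pen down
RT 30: heading 0 -> 330
REPEAT 3 [
  -- iteration 1/3 --
  FD 4: (0,0) -> (3.464,-2) [heading=330, draw]
  RT 120: heading 330 -> 210
  -- iteration 2/3 --
  FD 4: (3.464,-2) -> (0,-4) [heading=210, draw]
  RT 120: heading 210 -> 90
  -- iteration 3/3 --
  FD 4: (0,-4) -> (0,0) [heading=90, draw]
  RT 120: heading 90 -> 330
]
Final: pos=(0,0), heading=330, 3 segment(s) drawn

Start position: (0, 0)
Final position: (0, 0)
Distance = 0; < 1e-6 -> CLOSED

Answer: yes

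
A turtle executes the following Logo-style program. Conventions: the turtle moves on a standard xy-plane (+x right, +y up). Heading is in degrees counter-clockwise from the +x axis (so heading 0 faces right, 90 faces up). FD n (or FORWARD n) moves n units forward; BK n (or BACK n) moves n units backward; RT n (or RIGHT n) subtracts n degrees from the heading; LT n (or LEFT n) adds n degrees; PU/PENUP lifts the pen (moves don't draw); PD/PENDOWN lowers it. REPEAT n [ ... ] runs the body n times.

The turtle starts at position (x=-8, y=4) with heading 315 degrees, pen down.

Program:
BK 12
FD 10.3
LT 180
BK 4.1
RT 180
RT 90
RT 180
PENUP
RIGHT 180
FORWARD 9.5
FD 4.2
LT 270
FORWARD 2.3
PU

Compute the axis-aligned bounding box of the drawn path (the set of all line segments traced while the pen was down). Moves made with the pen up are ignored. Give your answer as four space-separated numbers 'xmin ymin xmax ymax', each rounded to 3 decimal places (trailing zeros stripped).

Executing turtle program step by step:
Start: pos=(-8,4), heading=315, pen down
BK 12: (-8,4) -> (-16.485,12.485) [heading=315, draw]
FD 10.3: (-16.485,12.485) -> (-9.202,5.202) [heading=315, draw]
LT 180: heading 315 -> 135
BK 4.1: (-9.202,5.202) -> (-6.303,2.303) [heading=135, draw]
RT 180: heading 135 -> 315
RT 90: heading 315 -> 225
RT 180: heading 225 -> 45
PU: pen up
RT 180: heading 45 -> 225
FD 9.5: (-6.303,2.303) -> (-13.02,-4.415) [heading=225, move]
FD 4.2: (-13.02,-4.415) -> (-15.99,-7.384) [heading=225, move]
LT 270: heading 225 -> 135
FD 2.3: (-15.99,-7.384) -> (-17.617,-5.758) [heading=135, move]
PU: pen up
Final: pos=(-17.617,-5.758), heading=135, 3 segment(s) drawn

Segment endpoints: x in {-16.485, -9.202, -8, -6.303}, y in {2.303, 4, 5.202, 12.485}
xmin=-16.485, ymin=2.303, xmax=-6.303, ymax=12.485

Answer: -16.485 2.303 -6.303 12.485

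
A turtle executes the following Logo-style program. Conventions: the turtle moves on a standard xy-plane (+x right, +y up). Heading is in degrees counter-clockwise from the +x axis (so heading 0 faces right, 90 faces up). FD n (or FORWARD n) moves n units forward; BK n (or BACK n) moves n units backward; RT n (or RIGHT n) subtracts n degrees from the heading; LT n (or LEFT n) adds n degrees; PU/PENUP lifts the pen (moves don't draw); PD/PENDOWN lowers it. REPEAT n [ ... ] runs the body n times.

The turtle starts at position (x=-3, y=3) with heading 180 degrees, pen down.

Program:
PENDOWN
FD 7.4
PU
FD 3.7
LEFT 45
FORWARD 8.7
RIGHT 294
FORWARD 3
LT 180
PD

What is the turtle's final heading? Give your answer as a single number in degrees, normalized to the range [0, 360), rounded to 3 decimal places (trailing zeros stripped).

Answer: 111

Derivation:
Executing turtle program step by step:
Start: pos=(-3,3), heading=180, pen down
PD: pen down
FD 7.4: (-3,3) -> (-10.4,3) [heading=180, draw]
PU: pen up
FD 3.7: (-10.4,3) -> (-14.1,3) [heading=180, move]
LT 45: heading 180 -> 225
FD 8.7: (-14.1,3) -> (-20.252,-3.152) [heading=225, move]
RT 294: heading 225 -> 291
FD 3: (-20.252,-3.152) -> (-19.177,-5.953) [heading=291, move]
LT 180: heading 291 -> 111
PD: pen down
Final: pos=(-19.177,-5.953), heading=111, 1 segment(s) drawn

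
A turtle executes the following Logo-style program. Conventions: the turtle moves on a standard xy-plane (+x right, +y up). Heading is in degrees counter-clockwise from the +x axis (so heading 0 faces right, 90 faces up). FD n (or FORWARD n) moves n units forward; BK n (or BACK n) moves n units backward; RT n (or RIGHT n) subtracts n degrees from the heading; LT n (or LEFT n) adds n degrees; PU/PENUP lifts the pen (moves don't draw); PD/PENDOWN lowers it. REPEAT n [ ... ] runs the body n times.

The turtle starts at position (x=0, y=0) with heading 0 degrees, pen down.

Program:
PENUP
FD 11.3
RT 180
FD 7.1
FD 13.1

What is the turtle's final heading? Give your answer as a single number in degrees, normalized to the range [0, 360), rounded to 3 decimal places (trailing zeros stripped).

Executing turtle program step by step:
Start: pos=(0,0), heading=0, pen down
PU: pen up
FD 11.3: (0,0) -> (11.3,0) [heading=0, move]
RT 180: heading 0 -> 180
FD 7.1: (11.3,0) -> (4.2,0) [heading=180, move]
FD 13.1: (4.2,0) -> (-8.9,0) [heading=180, move]
Final: pos=(-8.9,0), heading=180, 0 segment(s) drawn

Answer: 180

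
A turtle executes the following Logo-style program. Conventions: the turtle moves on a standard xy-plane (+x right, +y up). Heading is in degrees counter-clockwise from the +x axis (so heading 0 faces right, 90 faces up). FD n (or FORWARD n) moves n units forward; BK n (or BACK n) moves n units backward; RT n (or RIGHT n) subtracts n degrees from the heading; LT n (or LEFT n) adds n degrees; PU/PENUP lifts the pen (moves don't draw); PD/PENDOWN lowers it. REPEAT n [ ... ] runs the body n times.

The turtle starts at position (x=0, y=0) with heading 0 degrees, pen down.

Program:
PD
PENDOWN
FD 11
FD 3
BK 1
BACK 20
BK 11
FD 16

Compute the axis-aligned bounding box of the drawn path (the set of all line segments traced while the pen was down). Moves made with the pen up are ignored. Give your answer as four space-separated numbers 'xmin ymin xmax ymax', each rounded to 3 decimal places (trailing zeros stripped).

Executing turtle program step by step:
Start: pos=(0,0), heading=0, pen down
PD: pen down
PD: pen down
FD 11: (0,0) -> (11,0) [heading=0, draw]
FD 3: (11,0) -> (14,0) [heading=0, draw]
BK 1: (14,0) -> (13,0) [heading=0, draw]
BK 20: (13,0) -> (-7,0) [heading=0, draw]
BK 11: (-7,0) -> (-18,0) [heading=0, draw]
FD 16: (-18,0) -> (-2,0) [heading=0, draw]
Final: pos=(-2,0), heading=0, 6 segment(s) drawn

Segment endpoints: x in {-18, -7, -2, 0, 11, 13, 14}, y in {0}
xmin=-18, ymin=0, xmax=14, ymax=0

Answer: -18 0 14 0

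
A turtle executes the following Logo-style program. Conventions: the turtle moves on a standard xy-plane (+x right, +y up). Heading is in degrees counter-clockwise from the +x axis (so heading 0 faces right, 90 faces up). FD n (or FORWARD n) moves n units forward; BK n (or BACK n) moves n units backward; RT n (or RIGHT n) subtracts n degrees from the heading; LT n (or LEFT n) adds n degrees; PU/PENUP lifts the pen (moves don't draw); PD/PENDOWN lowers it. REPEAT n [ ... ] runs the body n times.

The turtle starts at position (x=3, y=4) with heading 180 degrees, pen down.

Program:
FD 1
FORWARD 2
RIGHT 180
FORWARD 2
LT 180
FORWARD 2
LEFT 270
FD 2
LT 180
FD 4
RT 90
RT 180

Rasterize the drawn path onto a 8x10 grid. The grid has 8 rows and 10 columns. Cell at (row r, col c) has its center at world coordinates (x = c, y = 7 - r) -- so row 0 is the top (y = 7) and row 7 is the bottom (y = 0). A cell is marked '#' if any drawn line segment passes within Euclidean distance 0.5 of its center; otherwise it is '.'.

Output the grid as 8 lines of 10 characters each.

Segment 0: (3,4) -> (2,4)
Segment 1: (2,4) -> (0,4)
Segment 2: (0,4) -> (2,4)
Segment 3: (2,4) -> (0,4)
Segment 4: (0,4) -> (0,6)
Segment 5: (0,6) -> (-0,2)

Answer: ..........
#.........
#.........
####......
#.........
#.........
..........
..........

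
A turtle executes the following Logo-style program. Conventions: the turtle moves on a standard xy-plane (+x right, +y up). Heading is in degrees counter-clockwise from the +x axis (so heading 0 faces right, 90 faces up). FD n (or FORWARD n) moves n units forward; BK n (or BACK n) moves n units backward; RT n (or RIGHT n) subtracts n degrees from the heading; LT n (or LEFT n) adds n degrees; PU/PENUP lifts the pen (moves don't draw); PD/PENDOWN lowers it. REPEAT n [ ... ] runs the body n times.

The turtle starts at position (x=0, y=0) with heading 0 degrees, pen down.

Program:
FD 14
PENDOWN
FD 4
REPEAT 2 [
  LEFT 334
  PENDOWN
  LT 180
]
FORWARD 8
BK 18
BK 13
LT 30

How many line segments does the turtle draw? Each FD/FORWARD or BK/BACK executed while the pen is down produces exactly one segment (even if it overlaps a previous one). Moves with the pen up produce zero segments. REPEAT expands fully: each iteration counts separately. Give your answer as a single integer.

Answer: 5

Derivation:
Executing turtle program step by step:
Start: pos=(0,0), heading=0, pen down
FD 14: (0,0) -> (14,0) [heading=0, draw]
PD: pen down
FD 4: (14,0) -> (18,0) [heading=0, draw]
REPEAT 2 [
  -- iteration 1/2 --
  LT 334: heading 0 -> 334
  PD: pen down
  LT 180: heading 334 -> 154
  -- iteration 2/2 --
  LT 334: heading 154 -> 128
  PD: pen down
  LT 180: heading 128 -> 308
]
FD 8: (18,0) -> (22.925,-6.304) [heading=308, draw]
BK 18: (22.925,-6.304) -> (11.843,7.88) [heading=308, draw]
BK 13: (11.843,7.88) -> (3.84,18.124) [heading=308, draw]
LT 30: heading 308 -> 338
Final: pos=(3.84,18.124), heading=338, 5 segment(s) drawn
Segments drawn: 5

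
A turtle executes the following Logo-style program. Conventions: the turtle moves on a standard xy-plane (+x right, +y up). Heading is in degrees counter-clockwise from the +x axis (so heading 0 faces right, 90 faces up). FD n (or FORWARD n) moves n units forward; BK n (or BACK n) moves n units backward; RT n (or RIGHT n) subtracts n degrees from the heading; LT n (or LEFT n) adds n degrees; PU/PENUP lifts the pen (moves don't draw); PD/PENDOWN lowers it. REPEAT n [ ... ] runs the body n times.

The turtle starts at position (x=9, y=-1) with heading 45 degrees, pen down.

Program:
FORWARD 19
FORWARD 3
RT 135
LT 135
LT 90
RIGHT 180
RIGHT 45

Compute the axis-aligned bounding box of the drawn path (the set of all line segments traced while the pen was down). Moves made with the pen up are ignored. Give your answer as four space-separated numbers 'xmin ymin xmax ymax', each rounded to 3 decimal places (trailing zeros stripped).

Executing turtle program step by step:
Start: pos=(9,-1), heading=45, pen down
FD 19: (9,-1) -> (22.435,12.435) [heading=45, draw]
FD 3: (22.435,12.435) -> (24.556,14.556) [heading=45, draw]
RT 135: heading 45 -> 270
LT 135: heading 270 -> 45
LT 90: heading 45 -> 135
RT 180: heading 135 -> 315
RT 45: heading 315 -> 270
Final: pos=(24.556,14.556), heading=270, 2 segment(s) drawn

Segment endpoints: x in {9, 22.435, 24.556}, y in {-1, 12.435, 14.556}
xmin=9, ymin=-1, xmax=24.556, ymax=14.556

Answer: 9 -1 24.556 14.556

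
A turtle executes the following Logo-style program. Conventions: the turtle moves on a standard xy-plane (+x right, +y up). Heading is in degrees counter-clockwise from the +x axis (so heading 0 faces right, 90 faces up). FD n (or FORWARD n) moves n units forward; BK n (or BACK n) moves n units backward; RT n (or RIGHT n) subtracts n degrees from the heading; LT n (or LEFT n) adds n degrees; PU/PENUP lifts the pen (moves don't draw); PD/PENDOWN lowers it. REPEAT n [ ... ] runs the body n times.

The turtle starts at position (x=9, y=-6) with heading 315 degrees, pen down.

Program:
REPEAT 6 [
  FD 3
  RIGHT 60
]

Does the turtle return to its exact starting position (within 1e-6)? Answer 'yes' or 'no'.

Executing turtle program step by step:
Start: pos=(9,-6), heading=315, pen down
REPEAT 6 [
  -- iteration 1/6 --
  FD 3: (9,-6) -> (11.121,-8.121) [heading=315, draw]
  RT 60: heading 315 -> 255
  -- iteration 2/6 --
  FD 3: (11.121,-8.121) -> (10.345,-11.019) [heading=255, draw]
  RT 60: heading 255 -> 195
  -- iteration 3/6 --
  FD 3: (10.345,-11.019) -> (7.447,-11.796) [heading=195, draw]
  RT 60: heading 195 -> 135
  -- iteration 4/6 --
  FD 3: (7.447,-11.796) -> (5.326,-9.674) [heading=135, draw]
  RT 60: heading 135 -> 75
  -- iteration 5/6 --
  FD 3: (5.326,-9.674) -> (6.102,-6.776) [heading=75, draw]
  RT 60: heading 75 -> 15
  -- iteration 6/6 --
  FD 3: (6.102,-6.776) -> (9,-6) [heading=15, draw]
  RT 60: heading 15 -> 315
]
Final: pos=(9,-6), heading=315, 6 segment(s) drawn

Start position: (9, -6)
Final position: (9, -6)
Distance = 0; < 1e-6 -> CLOSED

Answer: yes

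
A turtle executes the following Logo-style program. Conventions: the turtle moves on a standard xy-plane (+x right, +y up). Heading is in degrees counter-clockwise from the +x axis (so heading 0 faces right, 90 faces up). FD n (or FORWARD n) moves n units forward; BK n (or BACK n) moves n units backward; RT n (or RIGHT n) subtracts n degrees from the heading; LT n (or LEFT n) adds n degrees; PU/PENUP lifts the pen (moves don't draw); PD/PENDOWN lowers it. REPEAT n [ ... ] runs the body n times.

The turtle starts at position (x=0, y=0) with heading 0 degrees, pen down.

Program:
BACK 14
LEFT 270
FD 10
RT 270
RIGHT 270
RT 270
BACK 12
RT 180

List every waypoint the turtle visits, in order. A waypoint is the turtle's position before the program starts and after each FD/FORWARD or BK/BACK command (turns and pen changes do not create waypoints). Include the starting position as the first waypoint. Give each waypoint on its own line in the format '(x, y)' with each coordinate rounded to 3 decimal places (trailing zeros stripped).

Answer: (0, 0)
(-14, 0)
(-14, -10)
(-2, -10)

Derivation:
Executing turtle program step by step:
Start: pos=(0,0), heading=0, pen down
BK 14: (0,0) -> (-14,0) [heading=0, draw]
LT 270: heading 0 -> 270
FD 10: (-14,0) -> (-14,-10) [heading=270, draw]
RT 270: heading 270 -> 0
RT 270: heading 0 -> 90
RT 270: heading 90 -> 180
BK 12: (-14,-10) -> (-2,-10) [heading=180, draw]
RT 180: heading 180 -> 0
Final: pos=(-2,-10), heading=0, 3 segment(s) drawn
Waypoints (4 total):
(0, 0)
(-14, 0)
(-14, -10)
(-2, -10)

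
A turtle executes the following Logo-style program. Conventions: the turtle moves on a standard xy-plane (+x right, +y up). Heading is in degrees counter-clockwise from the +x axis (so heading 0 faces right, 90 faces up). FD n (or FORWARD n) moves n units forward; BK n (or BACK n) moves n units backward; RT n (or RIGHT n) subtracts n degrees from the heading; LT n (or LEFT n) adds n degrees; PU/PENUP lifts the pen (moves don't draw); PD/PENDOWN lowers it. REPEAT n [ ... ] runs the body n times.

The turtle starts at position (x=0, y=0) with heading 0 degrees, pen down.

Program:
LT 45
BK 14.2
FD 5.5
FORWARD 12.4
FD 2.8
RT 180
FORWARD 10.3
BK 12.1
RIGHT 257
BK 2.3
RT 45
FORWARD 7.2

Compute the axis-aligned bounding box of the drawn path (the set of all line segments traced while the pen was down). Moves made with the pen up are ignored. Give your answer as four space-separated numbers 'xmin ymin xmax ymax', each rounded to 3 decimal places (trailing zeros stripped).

Executing turtle program step by step:
Start: pos=(0,0), heading=0, pen down
LT 45: heading 0 -> 45
BK 14.2: (0,0) -> (-10.041,-10.041) [heading=45, draw]
FD 5.5: (-10.041,-10.041) -> (-6.152,-6.152) [heading=45, draw]
FD 12.4: (-6.152,-6.152) -> (2.616,2.616) [heading=45, draw]
FD 2.8: (2.616,2.616) -> (4.596,4.596) [heading=45, draw]
RT 180: heading 45 -> 225
FD 10.3: (4.596,4.596) -> (-2.687,-2.687) [heading=225, draw]
BK 12.1: (-2.687,-2.687) -> (5.869,5.869) [heading=225, draw]
RT 257: heading 225 -> 328
BK 2.3: (5.869,5.869) -> (3.918,7.088) [heading=328, draw]
RT 45: heading 328 -> 283
FD 7.2: (3.918,7.088) -> (5.538,0.072) [heading=283, draw]
Final: pos=(5.538,0.072), heading=283, 8 segment(s) drawn

Segment endpoints: x in {-10.041, -6.152, -2.687, 0, 2.616, 3.918, 4.596, 5.538, 5.869}, y in {-10.041, -6.152, -2.687, 0, 0.072, 2.616, 4.596, 5.869, 7.088}
xmin=-10.041, ymin=-10.041, xmax=5.869, ymax=7.088

Answer: -10.041 -10.041 5.869 7.088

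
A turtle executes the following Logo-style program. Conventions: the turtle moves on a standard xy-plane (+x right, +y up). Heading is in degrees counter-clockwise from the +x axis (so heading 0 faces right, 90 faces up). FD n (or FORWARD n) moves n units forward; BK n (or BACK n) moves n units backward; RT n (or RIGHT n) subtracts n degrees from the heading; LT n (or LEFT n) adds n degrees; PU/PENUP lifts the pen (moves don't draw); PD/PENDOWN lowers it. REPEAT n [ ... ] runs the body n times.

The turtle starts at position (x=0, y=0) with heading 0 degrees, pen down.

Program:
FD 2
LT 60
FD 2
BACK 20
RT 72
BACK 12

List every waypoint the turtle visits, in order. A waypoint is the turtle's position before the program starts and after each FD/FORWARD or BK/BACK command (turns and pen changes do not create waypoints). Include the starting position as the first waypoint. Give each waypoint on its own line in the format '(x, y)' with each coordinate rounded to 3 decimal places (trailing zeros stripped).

Answer: (0, 0)
(2, 0)
(3, 1.732)
(-7, -15.588)
(-18.738, -13.094)

Derivation:
Executing turtle program step by step:
Start: pos=(0,0), heading=0, pen down
FD 2: (0,0) -> (2,0) [heading=0, draw]
LT 60: heading 0 -> 60
FD 2: (2,0) -> (3,1.732) [heading=60, draw]
BK 20: (3,1.732) -> (-7,-15.588) [heading=60, draw]
RT 72: heading 60 -> 348
BK 12: (-7,-15.588) -> (-18.738,-13.094) [heading=348, draw]
Final: pos=(-18.738,-13.094), heading=348, 4 segment(s) drawn
Waypoints (5 total):
(0, 0)
(2, 0)
(3, 1.732)
(-7, -15.588)
(-18.738, -13.094)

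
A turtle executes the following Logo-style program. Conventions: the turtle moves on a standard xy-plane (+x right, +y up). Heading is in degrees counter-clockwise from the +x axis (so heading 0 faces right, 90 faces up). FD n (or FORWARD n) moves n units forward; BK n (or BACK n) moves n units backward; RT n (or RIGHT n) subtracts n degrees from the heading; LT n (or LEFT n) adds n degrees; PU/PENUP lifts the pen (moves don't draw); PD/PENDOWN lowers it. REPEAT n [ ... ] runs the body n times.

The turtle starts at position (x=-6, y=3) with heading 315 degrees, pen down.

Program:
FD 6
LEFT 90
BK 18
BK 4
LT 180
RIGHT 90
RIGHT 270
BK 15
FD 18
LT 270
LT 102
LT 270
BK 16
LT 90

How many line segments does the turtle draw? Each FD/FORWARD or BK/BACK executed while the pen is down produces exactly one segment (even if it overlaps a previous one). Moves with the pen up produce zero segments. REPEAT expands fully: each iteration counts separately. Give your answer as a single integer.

Executing turtle program step by step:
Start: pos=(-6,3), heading=315, pen down
FD 6: (-6,3) -> (-1.757,-1.243) [heading=315, draw]
LT 90: heading 315 -> 45
BK 18: (-1.757,-1.243) -> (-14.485,-13.971) [heading=45, draw]
BK 4: (-14.485,-13.971) -> (-17.314,-16.799) [heading=45, draw]
LT 180: heading 45 -> 225
RT 90: heading 225 -> 135
RT 270: heading 135 -> 225
BK 15: (-17.314,-16.799) -> (-6.707,-6.192) [heading=225, draw]
FD 18: (-6.707,-6.192) -> (-19.435,-18.92) [heading=225, draw]
LT 270: heading 225 -> 135
LT 102: heading 135 -> 237
LT 270: heading 237 -> 147
BK 16: (-19.435,-18.92) -> (-6.016,-27.635) [heading=147, draw]
LT 90: heading 147 -> 237
Final: pos=(-6.016,-27.635), heading=237, 6 segment(s) drawn
Segments drawn: 6

Answer: 6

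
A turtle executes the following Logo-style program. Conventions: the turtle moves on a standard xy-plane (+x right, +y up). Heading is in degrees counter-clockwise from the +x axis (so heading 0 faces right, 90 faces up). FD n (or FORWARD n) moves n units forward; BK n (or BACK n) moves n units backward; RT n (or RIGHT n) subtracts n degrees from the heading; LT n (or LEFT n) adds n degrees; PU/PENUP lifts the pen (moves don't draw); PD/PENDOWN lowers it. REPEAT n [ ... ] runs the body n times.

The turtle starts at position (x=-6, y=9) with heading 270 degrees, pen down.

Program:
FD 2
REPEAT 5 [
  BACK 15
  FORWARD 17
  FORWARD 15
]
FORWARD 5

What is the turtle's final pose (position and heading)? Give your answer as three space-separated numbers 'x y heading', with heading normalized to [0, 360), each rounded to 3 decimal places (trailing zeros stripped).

Executing turtle program step by step:
Start: pos=(-6,9), heading=270, pen down
FD 2: (-6,9) -> (-6,7) [heading=270, draw]
REPEAT 5 [
  -- iteration 1/5 --
  BK 15: (-6,7) -> (-6,22) [heading=270, draw]
  FD 17: (-6,22) -> (-6,5) [heading=270, draw]
  FD 15: (-6,5) -> (-6,-10) [heading=270, draw]
  -- iteration 2/5 --
  BK 15: (-6,-10) -> (-6,5) [heading=270, draw]
  FD 17: (-6,5) -> (-6,-12) [heading=270, draw]
  FD 15: (-6,-12) -> (-6,-27) [heading=270, draw]
  -- iteration 3/5 --
  BK 15: (-6,-27) -> (-6,-12) [heading=270, draw]
  FD 17: (-6,-12) -> (-6,-29) [heading=270, draw]
  FD 15: (-6,-29) -> (-6,-44) [heading=270, draw]
  -- iteration 4/5 --
  BK 15: (-6,-44) -> (-6,-29) [heading=270, draw]
  FD 17: (-6,-29) -> (-6,-46) [heading=270, draw]
  FD 15: (-6,-46) -> (-6,-61) [heading=270, draw]
  -- iteration 5/5 --
  BK 15: (-6,-61) -> (-6,-46) [heading=270, draw]
  FD 17: (-6,-46) -> (-6,-63) [heading=270, draw]
  FD 15: (-6,-63) -> (-6,-78) [heading=270, draw]
]
FD 5: (-6,-78) -> (-6,-83) [heading=270, draw]
Final: pos=(-6,-83), heading=270, 17 segment(s) drawn

Answer: -6 -83 270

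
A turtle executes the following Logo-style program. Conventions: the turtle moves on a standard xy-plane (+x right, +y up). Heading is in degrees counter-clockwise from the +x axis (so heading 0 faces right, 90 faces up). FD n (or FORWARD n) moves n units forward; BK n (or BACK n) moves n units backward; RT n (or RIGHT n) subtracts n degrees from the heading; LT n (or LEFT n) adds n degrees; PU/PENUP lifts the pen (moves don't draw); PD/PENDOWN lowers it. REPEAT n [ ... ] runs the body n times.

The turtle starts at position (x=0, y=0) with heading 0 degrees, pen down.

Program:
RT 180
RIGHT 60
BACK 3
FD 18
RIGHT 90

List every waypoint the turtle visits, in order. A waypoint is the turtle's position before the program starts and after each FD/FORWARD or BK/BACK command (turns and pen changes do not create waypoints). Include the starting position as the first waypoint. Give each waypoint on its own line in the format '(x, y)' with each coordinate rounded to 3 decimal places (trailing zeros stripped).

Answer: (0, 0)
(1.5, -2.598)
(-7.5, 12.99)

Derivation:
Executing turtle program step by step:
Start: pos=(0,0), heading=0, pen down
RT 180: heading 0 -> 180
RT 60: heading 180 -> 120
BK 3: (0,0) -> (1.5,-2.598) [heading=120, draw]
FD 18: (1.5,-2.598) -> (-7.5,12.99) [heading=120, draw]
RT 90: heading 120 -> 30
Final: pos=(-7.5,12.99), heading=30, 2 segment(s) drawn
Waypoints (3 total):
(0, 0)
(1.5, -2.598)
(-7.5, 12.99)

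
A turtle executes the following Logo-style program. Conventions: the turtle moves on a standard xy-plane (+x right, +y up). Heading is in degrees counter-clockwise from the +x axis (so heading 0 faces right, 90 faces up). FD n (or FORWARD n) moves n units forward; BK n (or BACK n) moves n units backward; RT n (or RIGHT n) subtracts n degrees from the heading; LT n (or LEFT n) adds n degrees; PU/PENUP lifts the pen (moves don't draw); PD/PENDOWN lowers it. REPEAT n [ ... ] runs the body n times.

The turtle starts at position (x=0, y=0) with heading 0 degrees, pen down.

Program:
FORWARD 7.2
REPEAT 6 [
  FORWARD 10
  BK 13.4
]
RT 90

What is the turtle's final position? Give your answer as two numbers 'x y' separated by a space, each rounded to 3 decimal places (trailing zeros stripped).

Executing turtle program step by step:
Start: pos=(0,0), heading=0, pen down
FD 7.2: (0,0) -> (7.2,0) [heading=0, draw]
REPEAT 6 [
  -- iteration 1/6 --
  FD 10: (7.2,0) -> (17.2,0) [heading=0, draw]
  BK 13.4: (17.2,0) -> (3.8,0) [heading=0, draw]
  -- iteration 2/6 --
  FD 10: (3.8,0) -> (13.8,0) [heading=0, draw]
  BK 13.4: (13.8,0) -> (0.4,0) [heading=0, draw]
  -- iteration 3/6 --
  FD 10: (0.4,0) -> (10.4,0) [heading=0, draw]
  BK 13.4: (10.4,0) -> (-3,0) [heading=0, draw]
  -- iteration 4/6 --
  FD 10: (-3,0) -> (7,0) [heading=0, draw]
  BK 13.4: (7,0) -> (-6.4,0) [heading=0, draw]
  -- iteration 5/6 --
  FD 10: (-6.4,0) -> (3.6,0) [heading=0, draw]
  BK 13.4: (3.6,0) -> (-9.8,0) [heading=0, draw]
  -- iteration 6/6 --
  FD 10: (-9.8,0) -> (0.2,0) [heading=0, draw]
  BK 13.4: (0.2,0) -> (-13.2,0) [heading=0, draw]
]
RT 90: heading 0 -> 270
Final: pos=(-13.2,0), heading=270, 13 segment(s) drawn

Answer: -13.2 0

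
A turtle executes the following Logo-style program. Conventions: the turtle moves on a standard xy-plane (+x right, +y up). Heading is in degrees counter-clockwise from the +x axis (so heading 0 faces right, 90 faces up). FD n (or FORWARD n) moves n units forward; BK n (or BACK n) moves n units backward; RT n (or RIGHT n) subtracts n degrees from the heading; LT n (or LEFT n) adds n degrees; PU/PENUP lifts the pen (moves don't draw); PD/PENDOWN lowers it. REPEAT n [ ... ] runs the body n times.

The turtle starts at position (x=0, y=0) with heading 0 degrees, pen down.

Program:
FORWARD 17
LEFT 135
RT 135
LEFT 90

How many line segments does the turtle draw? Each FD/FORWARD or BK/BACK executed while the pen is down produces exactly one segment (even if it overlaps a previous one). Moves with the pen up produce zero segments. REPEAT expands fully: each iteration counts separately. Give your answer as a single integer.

Executing turtle program step by step:
Start: pos=(0,0), heading=0, pen down
FD 17: (0,0) -> (17,0) [heading=0, draw]
LT 135: heading 0 -> 135
RT 135: heading 135 -> 0
LT 90: heading 0 -> 90
Final: pos=(17,0), heading=90, 1 segment(s) drawn
Segments drawn: 1

Answer: 1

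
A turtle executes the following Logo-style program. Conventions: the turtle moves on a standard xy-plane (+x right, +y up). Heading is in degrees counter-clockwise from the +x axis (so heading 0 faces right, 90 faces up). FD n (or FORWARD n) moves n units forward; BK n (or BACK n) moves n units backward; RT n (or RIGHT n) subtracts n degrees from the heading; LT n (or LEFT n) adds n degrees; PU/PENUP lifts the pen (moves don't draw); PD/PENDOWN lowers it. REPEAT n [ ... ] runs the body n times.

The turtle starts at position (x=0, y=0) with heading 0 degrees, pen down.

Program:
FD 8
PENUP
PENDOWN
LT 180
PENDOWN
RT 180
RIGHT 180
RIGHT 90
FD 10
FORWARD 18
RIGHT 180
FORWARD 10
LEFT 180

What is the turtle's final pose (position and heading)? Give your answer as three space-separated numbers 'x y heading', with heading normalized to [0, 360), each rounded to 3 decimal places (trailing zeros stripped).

Executing turtle program step by step:
Start: pos=(0,0), heading=0, pen down
FD 8: (0,0) -> (8,0) [heading=0, draw]
PU: pen up
PD: pen down
LT 180: heading 0 -> 180
PD: pen down
RT 180: heading 180 -> 0
RT 180: heading 0 -> 180
RT 90: heading 180 -> 90
FD 10: (8,0) -> (8,10) [heading=90, draw]
FD 18: (8,10) -> (8,28) [heading=90, draw]
RT 180: heading 90 -> 270
FD 10: (8,28) -> (8,18) [heading=270, draw]
LT 180: heading 270 -> 90
Final: pos=(8,18), heading=90, 4 segment(s) drawn

Answer: 8 18 90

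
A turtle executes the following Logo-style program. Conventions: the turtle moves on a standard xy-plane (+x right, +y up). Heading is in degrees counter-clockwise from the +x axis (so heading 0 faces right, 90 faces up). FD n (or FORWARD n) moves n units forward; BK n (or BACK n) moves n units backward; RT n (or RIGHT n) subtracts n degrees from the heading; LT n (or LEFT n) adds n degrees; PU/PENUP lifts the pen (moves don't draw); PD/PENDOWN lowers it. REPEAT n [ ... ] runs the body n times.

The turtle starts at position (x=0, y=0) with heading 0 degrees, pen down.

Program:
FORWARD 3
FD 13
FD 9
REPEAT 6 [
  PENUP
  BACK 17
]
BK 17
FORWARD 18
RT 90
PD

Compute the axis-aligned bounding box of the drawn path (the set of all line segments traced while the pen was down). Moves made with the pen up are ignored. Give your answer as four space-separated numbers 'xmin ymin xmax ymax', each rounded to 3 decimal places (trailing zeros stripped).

Answer: 0 0 25 0

Derivation:
Executing turtle program step by step:
Start: pos=(0,0), heading=0, pen down
FD 3: (0,0) -> (3,0) [heading=0, draw]
FD 13: (3,0) -> (16,0) [heading=0, draw]
FD 9: (16,0) -> (25,0) [heading=0, draw]
REPEAT 6 [
  -- iteration 1/6 --
  PU: pen up
  BK 17: (25,0) -> (8,0) [heading=0, move]
  -- iteration 2/6 --
  PU: pen up
  BK 17: (8,0) -> (-9,0) [heading=0, move]
  -- iteration 3/6 --
  PU: pen up
  BK 17: (-9,0) -> (-26,0) [heading=0, move]
  -- iteration 4/6 --
  PU: pen up
  BK 17: (-26,0) -> (-43,0) [heading=0, move]
  -- iteration 5/6 --
  PU: pen up
  BK 17: (-43,0) -> (-60,0) [heading=0, move]
  -- iteration 6/6 --
  PU: pen up
  BK 17: (-60,0) -> (-77,0) [heading=0, move]
]
BK 17: (-77,0) -> (-94,0) [heading=0, move]
FD 18: (-94,0) -> (-76,0) [heading=0, move]
RT 90: heading 0 -> 270
PD: pen down
Final: pos=(-76,0), heading=270, 3 segment(s) drawn

Segment endpoints: x in {0, 3, 16, 25}, y in {0}
xmin=0, ymin=0, xmax=25, ymax=0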